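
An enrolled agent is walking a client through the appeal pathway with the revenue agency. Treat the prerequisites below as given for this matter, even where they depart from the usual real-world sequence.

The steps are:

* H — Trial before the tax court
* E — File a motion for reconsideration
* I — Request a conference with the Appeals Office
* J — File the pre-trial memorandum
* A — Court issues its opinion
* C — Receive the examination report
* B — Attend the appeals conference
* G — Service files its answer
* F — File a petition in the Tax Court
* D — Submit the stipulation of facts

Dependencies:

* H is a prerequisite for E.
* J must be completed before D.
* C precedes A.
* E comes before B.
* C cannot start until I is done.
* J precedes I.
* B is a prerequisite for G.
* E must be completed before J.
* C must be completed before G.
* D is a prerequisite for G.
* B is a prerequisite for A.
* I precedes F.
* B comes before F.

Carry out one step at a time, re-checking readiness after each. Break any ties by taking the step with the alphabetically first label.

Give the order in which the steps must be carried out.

H, E, B, J, D, I, C, A, F, G

H has no prerequisites → H first.
E is the only step now ready → E.
B and J are both available; B has the earlier label → B.
That leaves J as the only ready step → J.
Now D and I have their prerequisites met. D has the earlier label, so D next.
I is the only step now ready → I.
Now C and F have their prerequisites met. C has the earlier label, so C next.
A and G now also ready, so the ready set is {A, F, G}; A has the earlier label → A.
Ready: F and G. F has the earlier label → F.
G is the only step now ready → G.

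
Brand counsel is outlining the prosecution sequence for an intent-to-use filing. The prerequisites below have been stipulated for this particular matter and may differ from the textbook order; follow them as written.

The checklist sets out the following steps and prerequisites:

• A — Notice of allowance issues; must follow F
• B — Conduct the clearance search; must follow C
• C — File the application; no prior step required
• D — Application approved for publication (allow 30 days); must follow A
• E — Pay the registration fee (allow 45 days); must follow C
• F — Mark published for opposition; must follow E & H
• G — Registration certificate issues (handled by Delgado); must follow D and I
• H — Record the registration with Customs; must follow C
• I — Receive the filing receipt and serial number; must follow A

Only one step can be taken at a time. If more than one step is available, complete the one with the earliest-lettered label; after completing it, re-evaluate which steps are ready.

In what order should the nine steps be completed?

C, B, E, H, F, A, D, I, G

Only C has no prerequisites, so it is first.
Ready: B, E and H. B has the earlier label → B.
E and H are both available; E has the earlier label → E.
That leaves H as the only ready step → H.
Next only F has its prerequisites met → F.
A needed F, now all done → A.
D and I are both available; D has the earlier label → D.
I needed A, now all done → I.
Next only G has its prerequisites met → G.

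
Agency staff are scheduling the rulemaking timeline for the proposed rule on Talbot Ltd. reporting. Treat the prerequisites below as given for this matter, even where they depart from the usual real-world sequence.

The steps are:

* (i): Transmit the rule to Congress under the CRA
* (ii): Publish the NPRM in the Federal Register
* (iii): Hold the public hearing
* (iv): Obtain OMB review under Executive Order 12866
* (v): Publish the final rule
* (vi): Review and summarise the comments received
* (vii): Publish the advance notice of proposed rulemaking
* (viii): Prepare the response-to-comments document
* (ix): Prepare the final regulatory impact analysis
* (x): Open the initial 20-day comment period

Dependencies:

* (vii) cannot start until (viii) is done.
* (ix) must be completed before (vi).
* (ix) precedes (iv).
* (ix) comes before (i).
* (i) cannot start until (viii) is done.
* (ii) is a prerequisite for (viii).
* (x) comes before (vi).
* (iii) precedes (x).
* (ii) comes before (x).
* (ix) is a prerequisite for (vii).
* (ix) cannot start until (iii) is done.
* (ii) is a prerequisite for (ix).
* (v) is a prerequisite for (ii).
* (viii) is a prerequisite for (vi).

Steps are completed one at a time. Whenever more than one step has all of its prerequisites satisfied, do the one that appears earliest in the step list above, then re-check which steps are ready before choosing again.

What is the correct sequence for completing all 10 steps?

(iii) and (v) have no prerequisites; (iii) is listed earlier, so (iii) is first.
That leaves (v) as the only ready step → (v).
(ii) needed (v), now all done → (ii).
Ready: (viii), (ix) and (x). (viii) is listed earlier → (viii).
Now (ix) and (x) have their prerequisites met. (ix) is listed earlier, so (ix) next.
(i), (iv) and (vii) now also ready, so the ready set is {(i), (iv), (vii), (x)}; (i) is listed earlier → (i).
(iv), (vii) and (x) are all available; (iv) is listed earlier → (iv).
(vii) and (x) are both available; (vii) is listed earlier → (vii).
(x) is the only step now ready → (x).
Next only (vi) has its prerequisites met → (vi).

(iii), (v), (ii), (viii), (ix), (i), (iv), (vii), (x), (vi)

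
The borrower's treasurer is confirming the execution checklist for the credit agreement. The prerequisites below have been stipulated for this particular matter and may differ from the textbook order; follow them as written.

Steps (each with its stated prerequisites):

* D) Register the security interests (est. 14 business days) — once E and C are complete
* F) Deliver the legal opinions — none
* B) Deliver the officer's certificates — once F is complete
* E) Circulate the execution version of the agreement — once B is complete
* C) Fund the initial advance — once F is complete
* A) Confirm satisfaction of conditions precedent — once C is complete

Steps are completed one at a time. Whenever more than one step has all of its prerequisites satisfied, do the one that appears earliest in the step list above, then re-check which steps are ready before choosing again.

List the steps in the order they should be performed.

F, B, E, C, D, A

F has no prerequisites → F first.
Now B and C have their prerequisites met. B is listed earlier, so B next.
E now also ready, so the ready set is {E, C}; E is listed earlier → E.
C needed F, now all done → C.
D and A are both available; D is listed earlier → D.
A needed C, now all done → A.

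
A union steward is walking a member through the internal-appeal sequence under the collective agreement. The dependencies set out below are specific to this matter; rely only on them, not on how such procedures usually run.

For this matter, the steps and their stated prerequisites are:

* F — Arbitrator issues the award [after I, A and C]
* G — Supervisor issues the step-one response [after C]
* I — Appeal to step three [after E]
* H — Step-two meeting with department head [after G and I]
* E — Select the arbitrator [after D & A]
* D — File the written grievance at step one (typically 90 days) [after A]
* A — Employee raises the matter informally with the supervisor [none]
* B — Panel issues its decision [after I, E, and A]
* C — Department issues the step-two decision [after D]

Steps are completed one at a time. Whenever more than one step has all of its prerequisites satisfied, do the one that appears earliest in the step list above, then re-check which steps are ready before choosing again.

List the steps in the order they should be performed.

A → D → E → I → B → C → F → G → H

A has no prerequisites → A first.
Next only D has its prerequisites met → D.
Ready: E and C. E is listed earlier → E.
I now also ready, so the ready set is {I, C}; I is listed earlier → I.
B now also ready, so the ready set is {B, C}; B is listed earlier → B.
C needed D, now all done → C.
Ready: F and G. F is listed earlier → F.
G needed C, now all done → G.
Next only H has its prerequisites met → H.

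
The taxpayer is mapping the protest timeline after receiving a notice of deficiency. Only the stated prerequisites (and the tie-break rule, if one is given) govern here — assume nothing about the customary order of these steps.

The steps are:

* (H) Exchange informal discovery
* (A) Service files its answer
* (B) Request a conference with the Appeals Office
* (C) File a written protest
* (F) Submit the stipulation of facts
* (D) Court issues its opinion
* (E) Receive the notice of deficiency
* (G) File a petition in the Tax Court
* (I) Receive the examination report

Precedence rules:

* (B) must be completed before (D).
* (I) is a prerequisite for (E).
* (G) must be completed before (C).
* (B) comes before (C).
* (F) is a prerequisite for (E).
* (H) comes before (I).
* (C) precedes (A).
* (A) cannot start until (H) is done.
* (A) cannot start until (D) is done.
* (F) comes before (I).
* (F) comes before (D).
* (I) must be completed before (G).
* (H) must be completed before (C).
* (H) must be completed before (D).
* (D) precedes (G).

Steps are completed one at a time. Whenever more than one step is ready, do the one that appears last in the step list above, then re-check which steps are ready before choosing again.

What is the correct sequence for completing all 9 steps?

(F), (B), (H), (I), (E), (D), (G), (C), (A)

(F), (B) and (H) have no prerequisites; (F) is listed later, so (F) is first.
Now (B) and (H) have their prerequisites met. (B) is listed later, so (B) next.
Next only (H) has its prerequisites met → (H).
Ready: (I) and (D). (I) is listed later → (I).
(E) and (D) are both available; (E) is listed later → (E).
(D) is the only step now ready → (D).
Next only (G) has its prerequisites met → (G).
That leaves (C) as the only ready step → (C).
That leaves (A) as the only ready step → (A).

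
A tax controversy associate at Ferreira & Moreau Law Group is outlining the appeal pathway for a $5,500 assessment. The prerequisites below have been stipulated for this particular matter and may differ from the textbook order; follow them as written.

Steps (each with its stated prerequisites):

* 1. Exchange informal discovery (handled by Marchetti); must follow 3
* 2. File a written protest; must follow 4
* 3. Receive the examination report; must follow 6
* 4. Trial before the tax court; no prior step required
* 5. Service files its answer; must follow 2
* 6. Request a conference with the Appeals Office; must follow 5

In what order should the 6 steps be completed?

4 has no prerequisites → 4 first.
2 needed 4, now all done → 2.
That leaves 5 as the only ready step → 5.
That leaves 6 as the only ready step → 6.
3 needed 6, now all done → 3.
1 is the only step now ready → 1.

4, 2, 5, 6, 3, 1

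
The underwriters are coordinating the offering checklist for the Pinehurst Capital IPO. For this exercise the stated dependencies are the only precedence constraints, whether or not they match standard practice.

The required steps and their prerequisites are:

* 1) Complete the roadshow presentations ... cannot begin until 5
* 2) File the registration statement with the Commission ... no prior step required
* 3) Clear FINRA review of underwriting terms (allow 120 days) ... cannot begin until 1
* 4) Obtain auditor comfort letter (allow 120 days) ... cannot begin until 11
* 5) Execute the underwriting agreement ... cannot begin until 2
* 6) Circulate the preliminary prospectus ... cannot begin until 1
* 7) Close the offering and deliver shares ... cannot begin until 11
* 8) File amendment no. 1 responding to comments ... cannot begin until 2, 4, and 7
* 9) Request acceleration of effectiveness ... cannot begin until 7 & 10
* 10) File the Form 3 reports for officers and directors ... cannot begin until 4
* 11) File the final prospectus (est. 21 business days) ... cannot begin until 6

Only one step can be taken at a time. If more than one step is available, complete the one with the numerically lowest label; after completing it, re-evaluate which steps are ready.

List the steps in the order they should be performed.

2 has no prerequisites → 2 first.
5 is the only step now ready → 5.
1 is the only step now ready → 1.
3 and 6 are both available; 3 has the earlier label → 3.
Next only 6 has its prerequisites met → 6.
11 needed 6, now all done → 11.
Now 4 and 7 have their prerequisites met. 4 has the earlier label, so 4 next.
7 and 10 are both available; 7 has the earlier label → 7.
8 now also ready, so the ready set is {8, 10}; 8 has the earlier label → 8.
10 is the only step now ready → 10.
That leaves 9 as the only ready step → 9.

2 → 5 → 1 → 3 → 6 → 11 → 4 → 7 → 8 → 10 → 9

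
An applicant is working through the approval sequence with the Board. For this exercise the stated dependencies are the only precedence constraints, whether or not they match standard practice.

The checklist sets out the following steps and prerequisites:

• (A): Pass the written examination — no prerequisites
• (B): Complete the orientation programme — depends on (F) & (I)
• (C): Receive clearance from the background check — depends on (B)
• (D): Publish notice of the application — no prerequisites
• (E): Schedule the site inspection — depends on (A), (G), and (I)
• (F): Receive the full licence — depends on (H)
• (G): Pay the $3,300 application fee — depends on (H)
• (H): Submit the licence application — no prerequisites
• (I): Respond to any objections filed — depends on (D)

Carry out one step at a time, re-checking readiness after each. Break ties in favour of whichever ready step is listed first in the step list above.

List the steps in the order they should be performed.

(A), (D), (H), (F), (G), (I), (B), (C), (E)

(A), (D) and (H) have no prerequisites; (A) is listed earlier, so (A) is first.
(D) and (H) are both available; (D) is listed earlier → (D).
(H) and (I) are both available; (H) is listed earlier → (H).
Now (F), (G) and (I) have their prerequisites met. (F) is listed earlier, so (F) next.
Now (G) and (I) have their prerequisites met. (G) is listed earlier, so (G) next.
That leaves (I) as the only ready step → (I).
Ready: (B) and (E). (B) is listed earlier → (B).
(C) and (E) are both available; (C) is listed earlier → (C).
(E) is the only step now ready → (E).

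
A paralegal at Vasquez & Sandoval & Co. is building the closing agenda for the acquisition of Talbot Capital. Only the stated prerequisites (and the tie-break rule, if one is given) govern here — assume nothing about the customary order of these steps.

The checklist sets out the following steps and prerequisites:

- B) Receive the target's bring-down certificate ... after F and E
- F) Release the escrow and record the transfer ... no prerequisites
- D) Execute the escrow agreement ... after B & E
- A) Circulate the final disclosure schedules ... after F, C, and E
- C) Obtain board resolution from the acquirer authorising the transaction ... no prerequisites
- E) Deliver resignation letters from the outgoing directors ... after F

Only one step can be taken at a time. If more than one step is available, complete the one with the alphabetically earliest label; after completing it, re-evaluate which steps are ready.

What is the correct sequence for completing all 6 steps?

C and F have no prerequisites; C has the earlier label, so C is first.
Next only F has its prerequisites met → F.
E needed F, now all done → E.
A and B are both available; A has the earlier label → A.
B needed E and F, now all done → B.
D is the only step now ready → D.

C → F → E → A → B → D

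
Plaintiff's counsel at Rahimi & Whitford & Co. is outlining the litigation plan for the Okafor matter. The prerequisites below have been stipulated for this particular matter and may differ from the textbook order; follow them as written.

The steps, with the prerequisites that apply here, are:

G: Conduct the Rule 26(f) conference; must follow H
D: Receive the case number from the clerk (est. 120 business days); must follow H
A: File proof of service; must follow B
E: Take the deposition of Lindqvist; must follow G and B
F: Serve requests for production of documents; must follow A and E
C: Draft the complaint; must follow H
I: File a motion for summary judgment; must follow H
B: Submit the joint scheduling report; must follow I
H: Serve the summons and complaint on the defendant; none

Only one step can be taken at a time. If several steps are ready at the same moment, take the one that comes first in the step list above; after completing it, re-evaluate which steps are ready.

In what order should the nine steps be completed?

H, G, D, C, I, B, A, E, F

H is the only step with nothing outstanding, so it goes first.
Now G, D, C and I have their prerequisites met. G is listed earlier, so G next.
Now D, C and I have their prerequisites met. D is listed earlier, so D next.
Ready: C and I. C is listed earlier → C.
I is the only step now ready → I.
B needed I, now all done → B.
Now A and E have their prerequisites met. A is listed earlier, so A next.
That leaves E as the only ready step → E.
F needed A and E, now all done → F.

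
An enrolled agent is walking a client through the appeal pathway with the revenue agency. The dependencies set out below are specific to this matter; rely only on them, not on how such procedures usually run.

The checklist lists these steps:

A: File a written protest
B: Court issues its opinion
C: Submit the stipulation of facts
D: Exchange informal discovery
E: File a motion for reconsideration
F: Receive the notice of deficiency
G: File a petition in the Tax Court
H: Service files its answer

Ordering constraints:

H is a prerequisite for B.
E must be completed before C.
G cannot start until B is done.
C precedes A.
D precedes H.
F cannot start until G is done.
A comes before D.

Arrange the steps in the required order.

E, C, A, D, H, B, G, F

E is the only step with nothing outstanding, so it goes first.
C is the only step now ready → C.
A needed C, now all done → A.
Next only D has its prerequisites met → D.
H is the only step now ready → H.
That leaves B as the only ready step → B.
G needed B, now all done → G.
F is the only step now ready → F.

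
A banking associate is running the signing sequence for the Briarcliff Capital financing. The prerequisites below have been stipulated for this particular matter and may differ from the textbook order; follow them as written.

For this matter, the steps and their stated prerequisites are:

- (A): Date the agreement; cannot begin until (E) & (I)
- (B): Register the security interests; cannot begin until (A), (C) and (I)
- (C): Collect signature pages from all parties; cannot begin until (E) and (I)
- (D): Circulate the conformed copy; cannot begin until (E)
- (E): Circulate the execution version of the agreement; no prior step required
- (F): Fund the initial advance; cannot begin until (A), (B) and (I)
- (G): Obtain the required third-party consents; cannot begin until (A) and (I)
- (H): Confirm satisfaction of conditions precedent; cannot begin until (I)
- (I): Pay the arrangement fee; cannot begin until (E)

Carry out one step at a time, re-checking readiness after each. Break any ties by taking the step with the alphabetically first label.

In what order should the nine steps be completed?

(E), (D), (I), (A), (C), (B), (F), (G), (H)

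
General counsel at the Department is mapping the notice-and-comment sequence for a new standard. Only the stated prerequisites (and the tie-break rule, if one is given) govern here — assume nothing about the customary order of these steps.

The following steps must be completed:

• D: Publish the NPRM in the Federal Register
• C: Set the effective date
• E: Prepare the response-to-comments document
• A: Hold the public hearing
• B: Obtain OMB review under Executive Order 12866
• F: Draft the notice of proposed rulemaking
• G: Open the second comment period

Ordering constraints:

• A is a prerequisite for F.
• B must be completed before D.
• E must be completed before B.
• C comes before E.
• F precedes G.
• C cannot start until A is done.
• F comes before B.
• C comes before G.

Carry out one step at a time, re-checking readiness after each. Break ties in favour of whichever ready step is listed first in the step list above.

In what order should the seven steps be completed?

A C E F B D G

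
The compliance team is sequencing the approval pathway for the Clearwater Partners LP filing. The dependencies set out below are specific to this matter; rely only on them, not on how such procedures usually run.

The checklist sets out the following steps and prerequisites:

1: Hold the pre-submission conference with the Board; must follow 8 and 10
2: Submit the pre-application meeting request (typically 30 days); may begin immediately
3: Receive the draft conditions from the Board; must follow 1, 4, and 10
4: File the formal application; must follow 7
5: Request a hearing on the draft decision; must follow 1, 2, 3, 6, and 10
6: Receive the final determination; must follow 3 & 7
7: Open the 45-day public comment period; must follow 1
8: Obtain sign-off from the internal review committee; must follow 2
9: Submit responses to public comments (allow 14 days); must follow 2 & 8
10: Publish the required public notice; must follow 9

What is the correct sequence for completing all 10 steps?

Only 2 has no prerequisites, so it is first.
8 needed 2, now all done → 8.
Next only 9 has its prerequisites met → 9.
That leaves 10 as the only ready step → 10.
Next only 1 has its prerequisites met → 1.
Next only 7 has its prerequisites met → 7.
4 needed 7, now all done → 4.
3 needed 1, 4 and 10, now all done → 3.
6 is the only step now ready → 6.
Next only 5 has its prerequisites met → 5.

2, 8, 9, 10, 1, 7, 4, 3, 6, 5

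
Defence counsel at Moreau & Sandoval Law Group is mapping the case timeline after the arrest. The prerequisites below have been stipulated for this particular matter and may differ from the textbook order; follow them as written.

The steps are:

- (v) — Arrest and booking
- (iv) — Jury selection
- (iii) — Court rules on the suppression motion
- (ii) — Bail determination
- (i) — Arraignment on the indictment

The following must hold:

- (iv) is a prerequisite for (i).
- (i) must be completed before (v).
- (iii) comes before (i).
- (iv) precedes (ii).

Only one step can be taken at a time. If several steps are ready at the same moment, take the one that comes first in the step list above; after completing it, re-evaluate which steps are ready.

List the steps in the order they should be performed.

(iv), (iii), (ii), (i), (v)

(iv) and (iii) have no prerequisites; (iv) is listed earlier, so (iv) is first.
(ii) now also ready, so the ready set is {(iii), (ii)}; (iii) is listed earlier → (iii).
(i) now also ready, so the ready set is {(ii), (i)}; (ii) is listed earlier → (ii).
Next only (i) has its prerequisites met → (i).
(v) is the only step now ready → (v).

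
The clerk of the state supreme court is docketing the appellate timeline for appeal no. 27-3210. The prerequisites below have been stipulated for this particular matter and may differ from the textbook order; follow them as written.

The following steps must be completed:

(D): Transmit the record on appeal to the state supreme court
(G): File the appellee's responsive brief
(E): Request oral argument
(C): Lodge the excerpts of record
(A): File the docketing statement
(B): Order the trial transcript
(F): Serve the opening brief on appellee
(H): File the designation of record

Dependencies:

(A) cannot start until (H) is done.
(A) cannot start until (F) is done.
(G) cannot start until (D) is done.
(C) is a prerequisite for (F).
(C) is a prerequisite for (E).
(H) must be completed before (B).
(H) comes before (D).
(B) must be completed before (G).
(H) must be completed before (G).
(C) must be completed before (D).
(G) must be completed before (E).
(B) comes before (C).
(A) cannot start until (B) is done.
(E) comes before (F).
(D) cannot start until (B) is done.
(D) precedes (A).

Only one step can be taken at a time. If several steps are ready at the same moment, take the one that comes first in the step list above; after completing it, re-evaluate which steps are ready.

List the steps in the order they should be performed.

(H) has no prerequisites → (H) first.
(B) needed (H), now all done → (B).
(C) needed (B), now all done → (C).
That leaves (D) as the only ready step → (D).
That leaves (G) as the only ready step → (G).
(E) is the only step now ready → (E).
That leaves (F) as the only ready step → (F).
(A) needed (D), (B), (F) and (H), now all done → (A).

(H) → (B) → (C) → (D) → (G) → (E) → (F) → (A)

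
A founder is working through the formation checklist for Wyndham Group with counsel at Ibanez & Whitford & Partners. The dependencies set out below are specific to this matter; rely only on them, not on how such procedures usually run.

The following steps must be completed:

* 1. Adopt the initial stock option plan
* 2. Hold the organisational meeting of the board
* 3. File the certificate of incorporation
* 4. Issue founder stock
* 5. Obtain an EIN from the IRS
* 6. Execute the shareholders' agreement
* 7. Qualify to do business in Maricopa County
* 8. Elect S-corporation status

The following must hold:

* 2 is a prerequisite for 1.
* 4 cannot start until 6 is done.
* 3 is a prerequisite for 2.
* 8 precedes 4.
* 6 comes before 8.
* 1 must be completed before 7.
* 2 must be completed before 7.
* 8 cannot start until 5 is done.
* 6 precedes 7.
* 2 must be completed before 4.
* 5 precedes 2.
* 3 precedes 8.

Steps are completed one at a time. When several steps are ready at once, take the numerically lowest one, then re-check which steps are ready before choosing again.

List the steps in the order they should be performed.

3, 5 and 6 have no prerequisites; 3 has the earlier label, so 3 is first.
Now 5 and 6 have their prerequisites met. 5 has the earlier label, so 5 next.
2 and 6 are both available; 2 has the earlier label → 2.
1 now also ready, so the ready set is {1, 6}; 1 has the earlier label → 1.
That leaves 6 as the only ready step → 6.
Ready: 7 and 8. 7 has the earlier label → 7.
That leaves 8 as the only ready step → 8.
4 needed 2, 6 and 8, now all done → 4.

3 → 5 → 2 → 1 → 6 → 7 → 8 → 4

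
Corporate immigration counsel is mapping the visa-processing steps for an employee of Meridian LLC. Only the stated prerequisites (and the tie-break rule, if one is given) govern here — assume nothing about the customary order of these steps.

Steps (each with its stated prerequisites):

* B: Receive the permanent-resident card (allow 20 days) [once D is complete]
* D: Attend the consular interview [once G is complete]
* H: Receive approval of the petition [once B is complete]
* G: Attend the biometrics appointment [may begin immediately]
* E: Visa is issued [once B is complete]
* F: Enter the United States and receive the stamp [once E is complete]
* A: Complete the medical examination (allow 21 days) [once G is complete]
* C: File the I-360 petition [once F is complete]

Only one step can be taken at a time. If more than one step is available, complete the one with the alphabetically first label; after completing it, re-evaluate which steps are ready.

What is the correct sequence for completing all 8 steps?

Only G has no prerequisites, so it is first.
A and D are both available; A has the earlier label → A.
D needed G, now all done → D.
Next only B has its prerequisites met → B.
Now E and H have their prerequisites met. E has the earlier label, so E next.
Ready: F and H. F has the earlier label → F.
C now also ready, so the ready set is {C, H}; C has the earlier label → C.
That leaves H as the only ready step → H.

G → A → D → B → E → F → C → H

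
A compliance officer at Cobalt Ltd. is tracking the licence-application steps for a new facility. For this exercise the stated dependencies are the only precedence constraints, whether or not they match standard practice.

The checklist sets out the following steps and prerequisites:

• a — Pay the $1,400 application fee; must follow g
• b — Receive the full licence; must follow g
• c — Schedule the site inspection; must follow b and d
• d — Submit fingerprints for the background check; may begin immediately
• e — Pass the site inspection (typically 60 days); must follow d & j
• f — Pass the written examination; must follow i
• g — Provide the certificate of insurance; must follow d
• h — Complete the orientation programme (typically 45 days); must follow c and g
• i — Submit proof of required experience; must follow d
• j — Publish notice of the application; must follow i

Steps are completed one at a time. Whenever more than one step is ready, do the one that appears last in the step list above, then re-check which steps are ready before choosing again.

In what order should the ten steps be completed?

d i j g f e b c h a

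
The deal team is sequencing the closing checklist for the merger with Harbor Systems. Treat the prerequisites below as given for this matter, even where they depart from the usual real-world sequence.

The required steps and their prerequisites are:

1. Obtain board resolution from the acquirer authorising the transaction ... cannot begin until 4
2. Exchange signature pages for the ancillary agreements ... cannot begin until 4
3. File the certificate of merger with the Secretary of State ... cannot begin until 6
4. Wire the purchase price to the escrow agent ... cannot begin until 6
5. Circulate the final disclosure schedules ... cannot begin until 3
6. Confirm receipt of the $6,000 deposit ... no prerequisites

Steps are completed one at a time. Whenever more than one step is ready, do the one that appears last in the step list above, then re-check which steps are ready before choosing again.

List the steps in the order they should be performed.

6 has no prerequisites → 6 first.
Ready: 4 and 3. 4 is listed later → 4.
2 and 1 now also ready, so the ready set is {3, 2, 1}; 3 is listed later → 3.
5 now also ready, so the ready set is {5, 2, 1}; 5 is listed later → 5.
Now 2 and 1 have their prerequisites met. 2 is listed later, so 2 next.
1 is the only step now ready → 1.

6, 4, 3, 5, 2, 1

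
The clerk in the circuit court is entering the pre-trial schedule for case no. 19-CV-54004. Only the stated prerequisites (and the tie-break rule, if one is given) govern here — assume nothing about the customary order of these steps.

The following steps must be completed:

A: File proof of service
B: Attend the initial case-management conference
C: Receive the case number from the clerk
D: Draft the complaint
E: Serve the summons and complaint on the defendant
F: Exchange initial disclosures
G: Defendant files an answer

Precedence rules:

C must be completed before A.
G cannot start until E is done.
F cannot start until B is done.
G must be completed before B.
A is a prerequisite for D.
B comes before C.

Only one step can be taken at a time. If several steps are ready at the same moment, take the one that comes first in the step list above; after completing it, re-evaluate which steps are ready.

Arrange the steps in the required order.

E, G, B, C, A, D, F

Only E has no prerequisites, so it is first.
Next only G has its prerequisites met → G.
B is the only step now ready → B.
C and F are both available; C is listed earlier → C.
Now A and F have their prerequisites met. A is listed earlier, so A next.
D now also ready, so the ready set is {D, F}; D is listed earlier → D.
F needed B, now all done → F.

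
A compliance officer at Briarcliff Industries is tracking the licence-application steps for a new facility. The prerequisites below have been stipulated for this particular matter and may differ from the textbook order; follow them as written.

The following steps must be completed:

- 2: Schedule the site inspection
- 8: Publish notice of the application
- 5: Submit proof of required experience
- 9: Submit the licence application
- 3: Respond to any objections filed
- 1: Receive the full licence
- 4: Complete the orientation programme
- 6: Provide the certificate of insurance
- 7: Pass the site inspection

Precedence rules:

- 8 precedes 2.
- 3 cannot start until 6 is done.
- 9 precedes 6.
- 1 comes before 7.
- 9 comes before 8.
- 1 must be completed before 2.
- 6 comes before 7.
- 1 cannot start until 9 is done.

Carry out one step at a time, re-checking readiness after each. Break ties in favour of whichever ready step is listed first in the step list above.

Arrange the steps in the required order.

5, 9 and 4 have no prerequisites; 5 is listed earlier, so 5 is first.
Ready: 9 and 4. 9 is listed earlier → 9.
8, 1, 4 and 6 are all available; 8 is listed earlier → 8.
Now 1, 4 and 6 have their prerequisites met. 1 is listed earlier, so 1 next.
Now 2, 4 and 6 have their prerequisites met. 2 is listed earlier, so 2 next.
Now 4 and 6 have their prerequisites met. 4 is listed earlier, so 4 next.
That leaves 6 as the only ready step → 6.
Now 3 and 7 have their prerequisites met. 3 is listed earlier, so 3 next.
7 needed 1 and 6, now all done → 7.

5 9 8 1 2 4 6 3 7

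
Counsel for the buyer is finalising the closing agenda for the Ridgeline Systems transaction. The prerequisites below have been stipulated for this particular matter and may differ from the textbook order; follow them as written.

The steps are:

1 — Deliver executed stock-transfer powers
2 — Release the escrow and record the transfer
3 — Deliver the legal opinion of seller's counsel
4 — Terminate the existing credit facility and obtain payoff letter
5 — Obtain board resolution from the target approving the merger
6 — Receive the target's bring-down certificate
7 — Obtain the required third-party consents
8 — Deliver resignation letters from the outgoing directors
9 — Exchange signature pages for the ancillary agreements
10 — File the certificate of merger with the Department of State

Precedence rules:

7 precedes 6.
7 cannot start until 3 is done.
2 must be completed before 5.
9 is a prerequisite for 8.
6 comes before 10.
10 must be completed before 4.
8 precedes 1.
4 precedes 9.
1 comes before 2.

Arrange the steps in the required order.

3 7 6 10 4 9 8 1 2 5

3 is the only step with nothing outstanding, so it goes first.
7 needed 3, now all done → 7.
That leaves 6 as the only ready step → 6.
10 is the only step now ready → 10.
4 needed 10, now all done → 4.
Next only 9 has its prerequisites met → 9.
That leaves 8 as the only ready step → 8.
That leaves 1 as the only ready step → 1.
2 needed 1, now all done → 2.
5 needed 2, now all done → 5.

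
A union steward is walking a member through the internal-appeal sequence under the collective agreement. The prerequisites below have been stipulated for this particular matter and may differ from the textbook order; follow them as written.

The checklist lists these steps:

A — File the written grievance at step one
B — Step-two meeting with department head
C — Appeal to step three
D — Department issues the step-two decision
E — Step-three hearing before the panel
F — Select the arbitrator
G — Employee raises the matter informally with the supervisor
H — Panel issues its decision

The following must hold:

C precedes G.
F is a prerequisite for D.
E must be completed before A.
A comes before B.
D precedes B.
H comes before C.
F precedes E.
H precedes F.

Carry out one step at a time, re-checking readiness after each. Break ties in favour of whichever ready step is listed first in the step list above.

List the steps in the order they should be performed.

H, C, F, D, E, A, B, G

Only H has no prerequisites, so it is first.
Now C and F have their prerequisites met. C is listed earlier, so C next.
G now also ready, so the ready set is {F, G}; F is listed earlier → F.
Now D, E and G have their prerequisites met. D is listed earlier, so D next.
E and G are both available; E is listed earlier → E.
Ready: A and G. A is listed earlier → A.
B now also ready, so the ready set is {B, G}; B is listed earlier → B.
G needed C, now all done → G.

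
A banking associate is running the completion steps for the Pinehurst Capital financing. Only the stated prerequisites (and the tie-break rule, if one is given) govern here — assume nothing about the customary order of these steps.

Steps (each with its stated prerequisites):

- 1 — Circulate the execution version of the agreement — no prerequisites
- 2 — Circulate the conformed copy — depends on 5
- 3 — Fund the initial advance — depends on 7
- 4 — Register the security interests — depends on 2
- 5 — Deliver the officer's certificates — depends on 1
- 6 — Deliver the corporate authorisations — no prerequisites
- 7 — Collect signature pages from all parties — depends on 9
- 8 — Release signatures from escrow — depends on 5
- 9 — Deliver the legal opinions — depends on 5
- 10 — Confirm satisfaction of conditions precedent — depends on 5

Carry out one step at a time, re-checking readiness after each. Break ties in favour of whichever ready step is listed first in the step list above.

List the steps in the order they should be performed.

1, 5, 2, 4, 6, 8, 9, 7, 3, 10

Nothing is required for 1 and 6. 1 is listed earlier → 1 first.
5 now also ready, so the ready set is {5, 6}; 5 is listed earlier → 5.
2, 8, 9 and 10 now also ready, so the ready set is {2, 6, 8, 9, 10}; 2 is listed earlier → 2.
Ready: 4, 6, 8, 9 and 10. 4 is listed earlier → 4.
Now 6, 8, 9 and 10 have their prerequisites met. 6 is listed earlier, so 6 next.
Ready: 8, 9 and 10. 8 is listed earlier → 8.
9 and 10 are both available; 9 is listed earlier → 9.
7 now also ready, so the ready set is {7, 10}; 7 is listed earlier → 7.
3 now also ready, so the ready set is {3, 10}; 3 is listed earlier → 3.
10 needed 5, now all done → 10.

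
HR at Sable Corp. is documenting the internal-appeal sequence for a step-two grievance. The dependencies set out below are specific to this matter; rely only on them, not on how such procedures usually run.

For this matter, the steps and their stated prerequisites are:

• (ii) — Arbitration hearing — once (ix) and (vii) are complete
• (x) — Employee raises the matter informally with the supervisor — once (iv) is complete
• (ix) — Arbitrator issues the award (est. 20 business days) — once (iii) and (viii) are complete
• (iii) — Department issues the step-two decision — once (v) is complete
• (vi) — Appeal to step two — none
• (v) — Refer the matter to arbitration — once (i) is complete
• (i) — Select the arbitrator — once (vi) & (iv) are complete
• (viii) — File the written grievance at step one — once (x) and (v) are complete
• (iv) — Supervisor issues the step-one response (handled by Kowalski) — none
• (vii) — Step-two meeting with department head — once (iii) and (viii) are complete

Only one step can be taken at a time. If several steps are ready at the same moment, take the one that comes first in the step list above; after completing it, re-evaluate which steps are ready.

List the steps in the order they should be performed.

Nothing is required for (vi) and (iv). (vi) is listed earlier → (vi) first.
Next only (iv) has its prerequisites met → (iv).
Now (x) and (i) have their prerequisites met. (x) is listed earlier, so (x) next.
(i) needed (vi) and (iv), now all done → (i).
(v) needed (i), now all done → (v).
Now (iii) and (viii) have their prerequisites met. (iii) is listed earlier, so (iii) next.
(viii) needed (x) and (v), now all done → (viii).
Ready: (ix) and (vii). (ix) is listed earlier → (ix).
(vii) needed (iii) and (viii), now all done → (vii).
(ii) needed (ix) and (vii), now all done → (ii).

(vi), (iv), (x), (i), (v), (iii), (viii), (ix), (vii), (ii)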